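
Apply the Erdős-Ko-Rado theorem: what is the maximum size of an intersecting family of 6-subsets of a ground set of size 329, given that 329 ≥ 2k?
max |F| = C(328, 5) = 30682187640

Erdős-Ko-Rado (1961): when n ≥ 2k, max |F| = C(n−1, k−1). The bound is attained by the star {A : i ∈ A} for any fixed i ∈ [n]. Here C(329−1, 6−1) = C(328, 5) = 30682187640.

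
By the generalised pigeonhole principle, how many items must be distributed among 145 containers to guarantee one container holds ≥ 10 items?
n = (10 − 1)·145 + 1 = 1306

By the generalised pigeonhole principle, to guarantee some box contains ≥ r objects we need more than (r − 1) · k objects total. Threshold: n = (r − 1) · k + 1. With r = 10 and k = 145: n = 9 · 145 + 1 = 1305 + 1 = 1306. For n = 1305 = 9 · 145, we can put exactly 9 objects in every box, avoiding 10 in any single one — so 1306 is tight.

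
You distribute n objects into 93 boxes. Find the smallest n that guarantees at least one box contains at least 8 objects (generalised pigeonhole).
n = (8 − 1)·93 + 1 = 652

By the generalised pigeonhole principle, to guarantee some box contains ≥ r objects we need more than (r − 1) · k objects total. Threshold: n = (r − 1) · k + 1. With r = 8 and k = 93: n = 7 · 93 + 1 = 651 + 1 = 652. For n = 651 = 7 · 93, we can put exactly 7 objects in every box, avoiding 8 in any single one — so 652 is tight.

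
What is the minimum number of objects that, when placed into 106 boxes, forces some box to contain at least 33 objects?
n = (33 − 1)·106 + 1 = 3393

By the generalised pigeonhole principle, to guarantee some box contains ≥ r objects we need more than (r − 1) · k objects total. Threshold: n = (r − 1) · k + 1. With r = 33 and k = 106: n = 32 · 106 + 1 = 3392 + 1 = 3393. For n = 3392 = 32 · 106, we can put exactly 32 objects in every box, avoiding 33 in any single one — so 3393 is tight.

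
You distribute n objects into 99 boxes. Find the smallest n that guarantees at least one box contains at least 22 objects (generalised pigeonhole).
n = (22 − 1)·99 + 1 = 2080

By the generalised pigeonhole principle, to guarantee some box contains ≥ r objects we need more than (r − 1) · k objects total. Threshold: n = (r − 1) · k + 1. With r = 22 and k = 99: n = 21 · 99 + 1 = 2079 + 1 = 2080. For n = 2079 = 21 · 99, we can put exactly 21 objects in every box, avoiding 22 in any single one — so 2080 is tight.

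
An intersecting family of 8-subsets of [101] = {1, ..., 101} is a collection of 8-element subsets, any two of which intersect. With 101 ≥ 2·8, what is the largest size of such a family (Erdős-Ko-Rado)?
max |F| = C(100, 7) = 16007560800

Erdős-Ko-Rado (1961): when n ≥ 2k, max |F| = C(n−1, k−1). The bound is attained by the star {A : i ∈ A} for any fixed i ∈ [n]. Here C(101−1, 8−1) = C(100, 7) = 16007560800.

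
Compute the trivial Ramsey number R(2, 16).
R(2, 16) = 16

R(2, k) = k for all k ≥ 2: in a 2-colouring of K_k, either some edge is red (a red K_2) or all edges are blue (a blue K_k). And K_{15} coloured all-blue has no blue K_16, so R(2, 16) > 15. Hence R(2, 16) = 16.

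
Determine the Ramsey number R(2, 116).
R(2, 116) = 116

R(2, k) = k for all k ≥ 2: in a 2-colouring of K_k, either some edge is red (a red K_2) or all edges are blue (a blue K_k). And K_{115} coloured all-blue has no blue K_116, so R(2, 116) > 115. Hence R(2, 116) = 116.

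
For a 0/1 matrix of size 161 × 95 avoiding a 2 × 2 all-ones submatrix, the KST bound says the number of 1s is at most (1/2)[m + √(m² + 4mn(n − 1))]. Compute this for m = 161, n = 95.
z(161, 95; 2, 2) ≤ (1/2)[161 + √(161² + 4·161·95·94)] = (1/2)[161 + √5776841] = 1282.253

Kővári–Sós–Turán: let r_1, ..., r_161 be the row sums and z = Σ r_i the total number of 1s. Each pair of columns can share at most one row with both entries 1 (else a 2×2 all-ones block appears), so Σ_i C(r_i, 2) ≤ C(95, 2) = 4465. By convexity Σ_i C(r_i, 2) ≥ 161·C(z/161, 2) = z(z − 161)/(2·161), giving z² − 161z − 161·95·94 ≤ 0 and hence z ≤ (1/2)[161 + √(25921 + 4·1437730)] = (1/2)[161 + √5776841] ≈ (1/2)(161 + 2403.506) = 1282.253.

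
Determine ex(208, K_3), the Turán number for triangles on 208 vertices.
ex(208, K_3) = ⌊208^2/4⌋ = 10816

Mantel (1907): a triangle-free graph on n vertices has at most ⌊n^2/4⌋ edges, with equality for the complete bipartite graph K_{⌊n/2⌋, ⌈n/2⌉}. For n = 208: ⌊208^2/4⌋ = ⌊43264/4⌋ = 10816. The extremal graph is K_{104, 104}, which has 104·104 = 10816 edges.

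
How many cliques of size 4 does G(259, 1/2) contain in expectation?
E[# K_4] = C(259, 4) · (1/2)^C(4, 2) = 183181376 / 2^6 = 2862209

For each 4-subset S of vertices (there are C(259, 4) = 183181376 such S), let X_S = 1 if S induces a K_4 (all C(4, 2) = 6 edges present). Then P(X_S = 1) = (1/2)^6 = 1/64. By linearity of expectation, E[# K_4] = C(259, 4) · (1/2)^6 = 183181376 / 64 = 2862209.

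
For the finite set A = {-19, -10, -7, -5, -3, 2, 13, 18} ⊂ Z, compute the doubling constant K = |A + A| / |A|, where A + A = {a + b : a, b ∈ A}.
K = |A + A| / |A| = 29/8

Enumerate A + A = {a + b : a, b ∈ A}. With |A| = 8, there are |A|^2 = 64 ordered sum pairs; collecting distinct values, A + A = {-38, -29, -26, -24, -22, -20, -17, -15, -14, -13, -12, -10, -8, -6, -5, -3, -1, 3, 4, 6, 8, 10, 11, 13, 15, 20, 26, 31, 36}, so |A + A| = 29. Thus K = 29/8. For comparison, the minimum possible |A + A| over all 8-element sets is 2·8 − 1 = 15 (so min K = 15/8), attained only by arithmetic progressions.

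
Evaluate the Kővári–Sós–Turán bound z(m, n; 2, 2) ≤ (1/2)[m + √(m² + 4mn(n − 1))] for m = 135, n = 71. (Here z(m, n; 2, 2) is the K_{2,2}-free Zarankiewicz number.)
z(135, 71; 2, 2) ≤ (1/2)[135 + √(135² + 4·135·71·70)] = (1/2)[135 + √2702025] = 889.3919

Kővári–Sós–Turán: let r_1, ..., r_135 be the row sums and z = Σ r_i the total number of 1s. Each pair of columns can share at most one row with both entries 1 (else a 2×2 all-ones block appears), so Σ_i C(r_i, 2) ≤ C(71, 2) = 2485. By convexity Σ_i C(r_i, 2) ≥ 135·C(z/135, 2) = z(z − 135)/(2·135), giving z² − 135z − 135·71·70 ≤ 0 and hence z ≤ (1/2)[135 + √(18225 + 4·670950)] = (1/2)[135 + √2702025] ≈ (1/2)(135 + 1643.7837) = 889.3919.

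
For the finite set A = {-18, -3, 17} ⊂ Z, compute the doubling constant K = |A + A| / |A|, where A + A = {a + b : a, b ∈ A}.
K = |A + A| / |A| = 6/3 = 2

Enumerate A + A = {a + b : a, b ∈ A}. With |A| = 3, there are |A|^2 = 9 ordered sum pairs; collecting distinct values, A + A = {-36, -21, -6, -1, 14, 34}, so |A + A| = 6. Thus K = 6/3 = 2. For comparison, the minimum possible |A + A| over all 3-element sets is 2·3 − 1 = 5 (so min K = 5/3), attained only by arithmetic progressions.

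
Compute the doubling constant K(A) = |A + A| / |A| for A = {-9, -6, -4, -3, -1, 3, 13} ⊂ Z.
K = |A + A| / |A| = 24/7

Enumerate A + A = {a + b : a, b ∈ A}. With |A| = 7, there are |A|^2 = 49 ordered sum pairs; collecting distinct values, A + A = {-18, -15, -13, -12, -10, -9, -8, -7, -6, -5, -4, -3, -2, -1, 0, 2, 4, 6, 7, 9, 10, 12, 16, 26}, so |A + A| = 24. Thus K = 24/7. For comparison, the minimum possible |A + A| over all 7-element sets is 2·7 − 1 = 13 (so min K = 13/7), attained only by arithmetic progressions.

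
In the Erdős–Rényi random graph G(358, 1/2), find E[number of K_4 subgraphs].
E[# K_4] = C(358, 4) · (1/2)^C(4, 2) = 673005095 / 2^6 = 10515704.609375

For each 4-subset S of vertices (there are C(358, 4) = 673005095 such S), let X_S = 1 if S induces a K_4 (all C(4, 2) = 6 edges present). Then P(X_S = 1) = (1/2)^6 = 1/64. By linearity of expectation, E[# K_4] = C(358, 4) · (1/2)^6 = 673005095 / 64 = 10515704.609375.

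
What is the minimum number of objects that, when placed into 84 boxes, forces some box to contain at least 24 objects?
n = (24 − 1)·84 + 1 = 1933

By the generalised pigeonhole principle, to guarantee some box contains ≥ r objects we need more than (r − 1) · k objects total. Threshold: n = (r − 1) · k + 1. With r = 24 and k = 84: n = 23 · 84 + 1 = 1932 + 1 = 1933. For n = 1932 = 23 · 84, we can put exactly 23 objects in every box, avoiding 24 in any single one — so 1933 is tight.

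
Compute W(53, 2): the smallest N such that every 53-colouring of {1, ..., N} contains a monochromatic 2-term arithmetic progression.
W(53, 2) = 53 + 1 = 54

A 2-term AP is any pair of integers, so a monochromatic 2-AP exists iff some colour is used at least twice. With 53 colours, the colouring i ↦ i on {1, ..., 53} uses each colour once, avoiding any monochromatic pair, so W(53, 2) > 53. For {1, ..., 54}, pigeonhole forces two integers of the same colour, which form a monochromatic 2-AP. Hence W(53, 2) = 54.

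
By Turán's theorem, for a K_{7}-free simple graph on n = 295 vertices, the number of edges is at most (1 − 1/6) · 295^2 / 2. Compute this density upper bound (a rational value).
Turán density bound = (5/6) · 295^2/2 = 435125/12 ≈ 36260.4167

Turán's theorem: ex(n, K_{r+1}) is achieved by the complete r-partite Turán graph T(n, r) with parts as balanced as possible, and is at most (1 − 1/r) · n^2/2. For r = 6, n = 295: the density bound is (5/6) · 87025/2 = 435125/12 ≈ 36260.4167. The integer-valued extremum is e(T(295, 6)) = 36260, which is strictly less than the density bound 435125/12 since 6 ∤ 295 (the parts of T(295, 6) cannot all be equal).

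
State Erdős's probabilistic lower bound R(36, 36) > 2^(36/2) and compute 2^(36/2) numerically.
2^(36/2) = 262144; so R(36, 36) > 262144

Colour each edge of K_n uniformly at random with red/blue. The expected number of monochromatic K_36 is C(n, 36) · 2 · 2^(−C(36,2)). If C(n, 36) · 2^(1 − C(36,2)) < 1, then with positive probability no monochromatic K_36 exists, so R(36, 36) > n. The standard estimate C(n, 36) ≤ n^36/36! shows this inequality holds whenever n ≤ 2^(36/2) (since 36! · 2^(C(36,2) − 1) > 2^(36^2/2) ≥ n^36). Hence R(36, 36) > 2^(36/2) = 262144.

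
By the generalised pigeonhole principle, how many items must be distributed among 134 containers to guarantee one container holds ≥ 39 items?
n = (39 − 1)·134 + 1 = 5093

By the generalised pigeonhole principle, to guarantee some box contains ≥ r objects we need more than (r − 1) · k objects total. Threshold: n = (r − 1) · k + 1. With r = 39 and k = 134: n = 38 · 134 + 1 = 5092 + 1 = 5093. For n = 5092 = 38 · 134, we can put exactly 38 objects in every box, avoiding 39 in any single one — so 5093 is tight.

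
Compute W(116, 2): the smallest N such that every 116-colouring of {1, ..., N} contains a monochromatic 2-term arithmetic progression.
W(116, 2) = 116 + 1 = 117

A 2-term AP is any pair of integers, so a monochromatic 2-AP exists iff some colour is used at least twice. With 116 colours, the colouring i ↦ i on {1, ..., 116} uses each colour once, avoiding any monochromatic pair, so W(116, 2) > 116. For {1, ..., 117}, pigeonhole forces two integers of the same colour, which form a monochromatic 2-AP. Hence W(116, 2) = 117.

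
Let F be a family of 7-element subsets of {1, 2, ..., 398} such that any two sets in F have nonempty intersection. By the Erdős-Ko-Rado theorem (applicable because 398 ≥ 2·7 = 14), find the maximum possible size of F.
max |F| = C(397, 6) = 5235101798388

The Erdős-Ko-Rado theorem states: for n ≥ 2k, an intersecting family of k-subsets of an n-element set has size at most C(n − 1, k − 1), with equality for 'star' families {A ⊆ [n] : |A| = k, i ∈ A} (fix an element i). For n = 398, k = 7: C(397, 6) = 5235101798388.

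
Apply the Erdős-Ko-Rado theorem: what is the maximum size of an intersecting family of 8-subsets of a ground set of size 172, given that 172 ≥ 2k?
max |F| = C(171, 7) = 749064102930

The Erdős-Ko-Rado theorem states: for n ≥ 2k, an intersecting family of k-subsets of an n-element set has size at most C(n − 1, k − 1), with equality for 'star' families {A ⊆ [n] : |A| = k, i ∈ A} (fix an element i). For n = 172, k = 8: C(171, 7) = 749064102930.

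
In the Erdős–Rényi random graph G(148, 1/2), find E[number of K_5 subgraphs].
E[# K_5] = C(148, 5) · (1/2)^C(5, 2) = 552689424 / 2^10 = 34543089/64 = 539735.765625

For each 5-subset S of vertices (there are C(148, 5) = 552689424 such S), let X_S = 1 if S induces a K_5 (all C(5, 2) = 10 edges present). Then P(X_S = 1) = (1/2)^10 = 1/1024. By linearity of expectation, E[# K_5] = C(148, 5) · (1/2)^10 = 552689424 / 1024 = 34543089/64 = 539735.765625.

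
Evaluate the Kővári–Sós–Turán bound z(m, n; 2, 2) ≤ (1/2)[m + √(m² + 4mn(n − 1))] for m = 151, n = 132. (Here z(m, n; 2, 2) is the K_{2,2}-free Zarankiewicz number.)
z(151, 132; 2, 2) ≤ (1/2)[151 + √(151² + 4·151·132·131)] = (1/2)[151 + √10467169] = 1693.1502

Kővári–Sós–Turán: let r_1, ..., r_151 be the row sums and z = Σ r_i the total number of 1s. Each pair of columns can share at most one row with both entries 1 (else a 2×2 all-ones block appears), so Σ_i C(r_i, 2) ≤ C(132, 2) = 8646. By convexity Σ_i C(r_i, 2) ≥ 151·C(z/151, 2) = z(z − 151)/(2·151), giving z² − 151z − 151·132·131 ≤ 0 and hence z ≤ (1/2)[151 + √(22801 + 4·2611092)] = (1/2)[151 + √10467169] ≈ (1/2)(151 + 3235.3004) = 1693.1502.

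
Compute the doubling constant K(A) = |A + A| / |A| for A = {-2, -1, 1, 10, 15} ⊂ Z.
K = |A + A| / |A| = 15/5 = 3

Enumerate A + A = {a + b : a, b ∈ A}. With |A| = 5, there are |A|^2 = 25 ordered sum pairs; collecting distinct values, A + A = {-4, -3, -2, -1, 0, 2, 8, 9, 11, 13, 14, 16, 20, 25, 30}, so |A + A| = 15. Thus K = 15/5 = 3. For comparison, the minimum possible |A + A| over all 5-element sets is 2·5 − 1 = 9 (so min K = 9/5), attained only by arithmetic progressions.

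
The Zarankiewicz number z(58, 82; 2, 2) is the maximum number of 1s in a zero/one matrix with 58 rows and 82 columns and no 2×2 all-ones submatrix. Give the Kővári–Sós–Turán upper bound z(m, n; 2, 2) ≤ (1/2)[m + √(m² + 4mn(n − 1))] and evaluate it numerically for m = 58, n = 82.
z(58, 82; 2, 2) ≤ (1/2)[58 + √(58² + 4·58·82·81)] = (1/2)[58 + √1544308] = 650.3509

Kővári–Sós–Turán: let r_1, ..., r_58 be the row sums and z = Σ r_i the total number of 1s. Each pair of columns can share at most one row with both entries 1 (else a 2×2 all-ones block appears), so Σ_i C(r_i, 2) ≤ C(82, 2) = 3321. By convexity Σ_i C(r_i, 2) ≥ 58·C(z/58, 2) = z(z − 58)/(2·58), giving z² − 58z − 58·82·81 ≤ 0 and hence z ≤ (1/2)[58 + √(3364 + 4·385236)] = (1/2)[58 + √1544308] ≈ (1/2)(58 + 1242.7019) = 650.3509.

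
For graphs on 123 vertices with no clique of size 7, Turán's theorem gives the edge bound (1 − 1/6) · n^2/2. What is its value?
Turán density bound = (5/6) · 123^2/2 = 25215/4 ≈ 6303.75

Turán's theorem: ex(n, K_{r+1}) is achieved by the complete r-partite Turán graph T(n, r) with parts as balanced as possible, and is at most (1 − 1/r) · n^2/2. For r = 6, n = 123: the density bound is (5/6) · 15129/2 = 25215/4 ≈ 6303.75. The integer-valued extremum is e(T(123, 6)) = 6303, which is strictly less than the density bound 25215/4 since 6 ∤ 123 (the parts of T(123, 6) cannot all be equal).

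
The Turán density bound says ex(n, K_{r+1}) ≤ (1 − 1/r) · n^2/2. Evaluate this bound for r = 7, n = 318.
Turán density bound = (6/7) · 318^2/2 = 303372/7 ≈ 43338.8571

Turán's theorem: ex(n, K_{r+1}) is achieved by the complete r-partite Turán graph T(n, r) with parts as balanced as possible, and is at most (1 − 1/r) · n^2/2. For r = 7, n = 318: the density bound is (6/7) · 101124/2 = 303372/7 ≈ 43338.8571. The integer-valued extremum is e(T(318, 7)) = 43338, which is strictly less than the density bound 303372/7 since 7 ∤ 318 (the parts of T(318, 7) cannot all be equal).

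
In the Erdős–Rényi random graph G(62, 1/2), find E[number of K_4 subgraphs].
E[# K_4] = C(62, 4) · (1/2)^C(4, 2) = 557845 / 2^6 = 8716.328125

For each 4-subset S of vertices (there are C(62, 4) = 557845 such S), let X_S = 1 if S induces a K_4 (all C(4, 2) = 6 edges present). Then P(X_S = 1) = (1/2)^6 = 1/64. By linearity of expectation, E[# K_4] = C(62, 4) · (1/2)^6 = 557845 / 64 = 8716.328125.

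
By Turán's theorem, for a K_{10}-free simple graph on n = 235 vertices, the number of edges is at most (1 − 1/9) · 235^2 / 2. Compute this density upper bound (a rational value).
Turán density bound = (8/9) · 235^2/2 = 220900/9 ≈ 24544.4444

Turán's theorem: ex(n, K_{r+1}) is achieved by the complete r-partite Turán graph T(n, r) with parts as balanced as possible, and is at most (1 − 1/r) · n^2/2. For r = 9, n = 235: the density bound is (8/9) · 55225/2 = 220900/9 ≈ 24544.4444. The integer-valued extremum is e(T(235, 9)) = 24544, which is strictly less than the density bound 220900/9 since 9 ∤ 235 (the parts of T(235, 9) cannot all be equal).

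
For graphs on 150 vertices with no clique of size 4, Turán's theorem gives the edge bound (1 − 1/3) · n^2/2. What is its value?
Turán density bound = (2/3) · 150^2/2 = 7500

Turán's theorem: ex(n, K_{r+1}) is achieved by the complete r-partite Turán graph T(n, r) with parts as balanced as possible, and is at most (1 − 1/r) · n^2/2. For r = 3, n = 150: the density bound is (2/3) · 22500/2 = 7500. Since 3 ∣ 150, the Turán graph T(150, 3) has parts of equal size 50, and its edge count e(T(150, 3)) = 7500 attains the density bound exactly.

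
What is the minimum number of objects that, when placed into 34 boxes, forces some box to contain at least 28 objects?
n = (28 − 1)·34 + 1 = 919

By the generalised pigeonhole principle, to guarantee some box contains ≥ r objects we need more than (r − 1) · k objects total. Threshold: n = (r − 1) · k + 1. With r = 28 and k = 34: n = 27 · 34 + 1 = 918 + 1 = 919. For n = 918 = 27 · 34, we can put exactly 27 objects in every box, avoiding 28 in any single one — so 919 is tight.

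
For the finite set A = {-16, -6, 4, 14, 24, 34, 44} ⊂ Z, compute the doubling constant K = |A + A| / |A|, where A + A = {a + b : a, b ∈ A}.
K = |A + A| / |A| = 13/7

Enumerate A + A = {a + b : a, b ∈ A}. With |A| = 7, there are |A|^2 = 49 ordered sum pairs; collecting distinct values, A + A = {-32, -22, -12, -2, 8, 18, 28, 38, 48, 58, 68, 78, 88}, so |A + A| = 13. Thus K = 13/7. Here |A + A| = 2|A| − 1 = 13, the minimum possible — so K = 13/7 is minimal, which holds iff A is an arithmetic progression.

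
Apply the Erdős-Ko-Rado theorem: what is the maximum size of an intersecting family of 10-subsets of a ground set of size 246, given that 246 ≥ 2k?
max |F| = C(245, 9) = 7553809109987910

Erdős-Ko-Rado (1961): when n ≥ 2k, max |F| = C(n−1, k−1). The bound is attained by the star {A : i ∈ A} for any fixed i ∈ [n]. Here C(246−1, 10−1) = C(245, 9) = 7553809109987910.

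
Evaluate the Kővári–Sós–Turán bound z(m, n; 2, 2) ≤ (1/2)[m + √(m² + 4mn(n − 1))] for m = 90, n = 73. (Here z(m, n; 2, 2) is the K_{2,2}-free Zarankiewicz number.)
z(90, 73; 2, 2) ≤ (1/2)[90 + √(90² + 4·90·73·72)] = (1/2)[90 + √1900260] = 734.2496

Kővári–Sós–Turán: let r_1, ..., r_90 be the row sums and z = Σ r_i the total number of 1s. Each pair of columns can share at most one row with both entries 1 (else a 2×2 all-ones block appears), so Σ_i C(r_i, 2) ≤ C(73, 2) = 2628. By convexity Σ_i C(r_i, 2) ≥ 90·C(z/90, 2) = z(z − 90)/(2·90), giving z² − 90z − 90·73·72 ≤ 0 and hence z ≤ (1/2)[90 + √(8100 + 4·473040)] = (1/2)[90 + √1900260] ≈ (1/2)(90 + 1378.4992) = 734.2496.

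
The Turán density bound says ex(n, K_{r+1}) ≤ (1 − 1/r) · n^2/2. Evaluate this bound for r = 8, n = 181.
Turán density bound = (7/8) · 181^2/2 = 229327/16 ≈ 14332.9375

Turán's theorem: ex(n, K_{r+1}) is achieved by the complete r-partite Turán graph T(n, r) with parts as balanced as possible, and is at most (1 − 1/r) · n^2/2. For r = 8, n = 181: the density bound is (7/8) · 32761/2 = 229327/16 ≈ 14332.9375. The integer-valued extremum is e(T(181, 8)) = 14332, which is strictly less than the density bound 229327/16 since 8 ∤ 181 (the parts of T(181, 8) cannot all be equal).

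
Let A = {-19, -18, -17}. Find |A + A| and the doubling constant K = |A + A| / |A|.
K = |A + A| / |A| = 5/3

Enumerate A + A = {a + b : a, b ∈ A}. With |A| = 3, there are |A|^2 = 9 ordered sum pairs; collecting distinct values, A + A = {-38, -37, -36, -35, -34}, so |A + A| = 5. Thus K = 5/3. Here |A + A| = 2|A| − 1 = 5, the minimum possible — so K = 5/3 is minimal, which holds iff A is an arithmetic progression.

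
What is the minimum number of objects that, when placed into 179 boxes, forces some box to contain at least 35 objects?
n = (35 − 1)·179 + 1 = 6087

By the generalised pigeonhole principle, to guarantee some box contains ≥ r objects we need more than (r − 1) · k objects total. Threshold: n = (r − 1) · k + 1. With r = 35 and k = 179: n = 34 · 179 + 1 = 6086 + 1 = 6087. For n = 6086 = 34 · 179, we can put exactly 34 objects in every box, avoiding 35 in any single one — so 6087 is tight.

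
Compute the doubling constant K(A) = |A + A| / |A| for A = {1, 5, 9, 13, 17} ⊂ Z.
K = |A + A| / |A| = 9/5

Enumerate A + A = {a + b : a, b ∈ A}. With |A| = 5, there are |A|^2 = 25 ordered sum pairs; collecting distinct values, A + A = {2, 6, 10, 14, 18, 22, 26, 30, 34}, so |A + A| = 9. Thus K = 9/5. Here |A + A| = 2|A| − 1 = 9, the minimum possible — so K = 9/5 is minimal, which holds iff A is an arithmetic progression.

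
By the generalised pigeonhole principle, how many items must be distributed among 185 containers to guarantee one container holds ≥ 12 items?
n = (12 − 1)·185 + 1 = 2036

By the generalised pigeonhole principle, to guarantee some box contains ≥ r objects we need more than (r − 1) · k objects total. Threshold: n = (r − 1) · k + 1. With r = 12 and k = 185: n = 11 · 185 + 1 = 2035 + 1 = 2036. For n = 2035 = 11 · 185, we can put exactly 11 objects in every box, avoiding 12 in any single one — so 2036 is tight.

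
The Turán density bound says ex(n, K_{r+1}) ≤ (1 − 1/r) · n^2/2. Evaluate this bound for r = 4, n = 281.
Turán density bound = (3/4) · 281^2/2 = 236883/8 ≈ 29610.375

Turán's theorem: ex(n, K_{r+1}) is achieved by the complete r-partite Turán graph T(n, r) with parts as balanced as possible, and is at most (1 − 1/r) · n^2/2. For r = 4, n = 281: the density bound is (3/4) · 78961/2 = 236883/8 ≈ 29610.375. The integer-valued extremum is e(T(281, 4)) = 29610, which is strictly less than the density bound 236883/8 since 4 ∤ 281 (the parts of T(281, 4) cannot all be equal).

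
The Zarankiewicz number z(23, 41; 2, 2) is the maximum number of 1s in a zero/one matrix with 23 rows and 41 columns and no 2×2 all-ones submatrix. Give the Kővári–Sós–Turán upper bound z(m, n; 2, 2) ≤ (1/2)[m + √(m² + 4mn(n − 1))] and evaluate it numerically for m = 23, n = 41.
z(23, 41; 2, 2) ≤ (1/2)[23 + √(23² + 4·23·41·40)] = (1/2)[23 + √151409] = 206.0565

Kővári–Sós–Turán: let r_1, ..., r_23 be the row sums and z = Σ r_i the total number of 1s. Each pair of columns can share at most one row with both entries 1 (else a 2×2 all-ones block appears), so Σ_i C(r_i, 2) ≤ C(41, 2) = 820. By convexity Σ_i C(r_i, 2) ≥ 23·C(z/23, 2) = z(z − 23)/(2·23), giving z² − 23z − 23·41·40 ≤ 0 and hence z ≤ (1/2)[23 + √(529 + 4·37720)] = (1/2)[23 + √151409] ≈ (1/2)(23 + 389.1131) = 206.0565.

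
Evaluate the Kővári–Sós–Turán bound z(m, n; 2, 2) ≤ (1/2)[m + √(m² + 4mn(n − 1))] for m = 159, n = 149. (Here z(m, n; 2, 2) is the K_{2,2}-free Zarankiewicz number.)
z(159, 149; 2, 2) ≤ (1/2)[159 + √(159² + 4·159·149·148)] = (1/2)[159 + √14050353] = 1953.69

Kővári–Sós–Turán: let r_1, ..., r_159 be the row sums and z = Σ r_i the total number of 1s. Each pair of columns can share at most one row with both entries 1 (else a 2×2 all-ones block appears), so Σ_i C(r_i, 2) ≤ C(149, 2) = 11026. By convexity Σ_i C(r_i, 2) ≥ 159·C(z/159, 2) = z(z − 159)/(2·159), giving z² − 159z − 159·149·148 ≤ 0 and hence z ≤ (1/2)[159 + √(25281 + 4·3506268)] = (1/2)[159 + √14050353] ≈ (1/2)(159 + 3748.3801) = 1953.69.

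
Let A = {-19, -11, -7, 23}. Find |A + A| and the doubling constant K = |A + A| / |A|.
K = |A + A| / |A| = 10/4 = 5/2

Enumerate A + A = {a + b : a, b ∈ A}. With |A| = 4, there are |A|^2 = 16 ordered sum pairs; collecting distinct values, A + A = {-38, -30, -26, -22, -18, -14, 4, 12, 16, 46}, so |A + A| = 10. Thus K = 10/4 = 5/2. For comparison, the minimum possible |A + A| over all 4-element sets is 2·4 − 1 = 7 (so min K = 7/4), attained only by arithmetic progressions.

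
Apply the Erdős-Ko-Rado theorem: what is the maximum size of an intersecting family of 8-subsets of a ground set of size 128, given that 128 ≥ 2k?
max |F| = C(127, 7) = 89356415775

Erdős-Ko-Rado (1961): when n ≥ 2k, max |F| = C(n−1, k−1). The bound is attained by the star {A : i ∈ A} for any fixed i ∈ [n]. Here C(128−1, 8−1) = C(127, 7) = 89356415775.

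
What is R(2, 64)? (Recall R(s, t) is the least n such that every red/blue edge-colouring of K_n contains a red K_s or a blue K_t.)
R(2, 64) = 64

R(2, k) = k for all k ≥ 2: in a 2-colouring of K_k, either some edge is red (a red K_2) or all edges are blue (a blue K_k). And K_{63} coloured all-blue has no blue K_64, so R(2, 64) > 63. Hence R(2, 64) = 64.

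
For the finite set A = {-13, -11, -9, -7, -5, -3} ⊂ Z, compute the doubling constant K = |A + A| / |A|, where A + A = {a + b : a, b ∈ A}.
K = |A + A| / |A| = 11/6

Enumerate A + A = {a + b : a, b ∈ A}. With |A| = 6, there are |A|^2 = 36 ordered sum pairs; collecting distinct values, A + A = {-26, -24, -22, -20, -18, -16, -14, -12, -10, -8, -6}, so |A + A| = 11. Thus K = 11/6. Here |A + A| = 2|A| − 1 = 11, the minimum possible — so K = 11/6 is minimal, which holds iff A is an arithmetic progression.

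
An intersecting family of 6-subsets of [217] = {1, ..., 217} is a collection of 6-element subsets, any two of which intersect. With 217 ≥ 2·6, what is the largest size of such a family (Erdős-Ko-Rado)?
max |F| = C(216, 5) = 3739729608

The Erdős-Ko-Rado theorem states: for n ≥ 2k, an intersecting family of k-subsets of an n-element set has size at most C(n − 1, k − 1), with equality for 'star' families {A ⊆ [n] : |A| = k, i ∈ A} (fix an element i). For n = 217, k = 6: C(216, 5) = 3739729608.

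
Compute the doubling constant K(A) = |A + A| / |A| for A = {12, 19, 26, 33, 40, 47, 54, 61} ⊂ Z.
K = |A + A| / |A| = 15/8

Enumerate A + A = {a + b : a, b ∈ A}. With |A| = 8, there are |A|^2 = 64 ordered sum pairs; collecting distinct values, A + A = {24, 31, 38, 45, 52, 59, 66, 73, 80, 87, 94, 101, 108, 115, 122}, so |A + A| = 15. Thus K = 15/8. Here |A + A| = 2|A| − 1 = 15, the minimum possible — so K = 15/8 is minimal, which holds iff A is an arithmetic progression.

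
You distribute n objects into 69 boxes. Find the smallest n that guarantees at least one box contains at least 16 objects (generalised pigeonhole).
n = (16 − 1)·69 + 1 = 1036

By the generalised pigeonhole principle, to guarantee some box contains ≥ r objects we need more than (r − 1) · k objects total. Threshold: n = (r − 1) · k + 1. With r = 16 and k = 69: n = 15 · 69 + 1 = 1035 + 1 = 1036. For n = 1035 = 15 · 69, we can put exactly 15 objects in every box, avoiding 16 in any single one — so 1036 is tight.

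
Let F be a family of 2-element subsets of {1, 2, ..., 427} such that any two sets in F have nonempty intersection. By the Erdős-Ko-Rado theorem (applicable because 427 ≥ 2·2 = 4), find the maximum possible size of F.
max |F| = C(426, 1) = 426

Erdős-Ko-Rado (1961): when n ≥ 2k, max |F| = C(n−1, k−1). The bound is attained by the star {A : i ∈ A} for any fixed i ∈ [n]. Here C(427−1, 2−1) = C(426, 1) = 426.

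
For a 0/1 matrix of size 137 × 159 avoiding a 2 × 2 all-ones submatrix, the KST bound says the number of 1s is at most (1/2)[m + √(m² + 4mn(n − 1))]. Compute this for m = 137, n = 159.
z(137, 159; 2, 2) ≤ (1/2)[137 + √(137² + 4·137·159·158)] = (1/2)[137 + √13785625] = 1924.9499

Kővári–Sós–Turán: let r_1, ..., r_137 be the row sums and z = Σ r_i the total number of 1s. Each pair of columns can share at most one row with both entries 1 (else a 2×2 all-ones block appears), so Σ_i C(r_i, 2) ≤ C(159, 2) = 12561. By convexity Σ_i C(r_i, 2) ≥ 137·C(z/137, 2) = z(z − 137)/(2·137), giving z² − 137z − 137·159·158 ≤ 0 and hence z ≤ (1/2)[137 + √(18769 + 4·3441714)] = (1/2)[137 + √13785625] ≈ (1/2)(137 + 3712.8998) = 1924.9499.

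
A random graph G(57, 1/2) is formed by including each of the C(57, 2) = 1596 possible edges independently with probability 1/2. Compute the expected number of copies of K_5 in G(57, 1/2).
E[# K_5] = C(57, 5) · (1/2)^C(5, 2) = 4187106 / 2^10 = 2093553/512 ≈ 4088.970703

For each 5-subset S of vertices (there are C(57, 5) = 4187106 such S), let X_S = 1 if S induces a K_5 (all C(5, 2) = 10 edges present). Then P(X_S = 1) = (1/2)^10 = 1/1024. By linearity of expectation, E[# K_5] = C(57, 5) · (1/2)^10 = 4187106 / 1024 = 2093553/512 ≈ 4088.970703.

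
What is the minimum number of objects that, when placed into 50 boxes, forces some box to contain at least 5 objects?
n = (5 − 1)·50 + 1 = 201

By the generalised pigeonhole principle, to guarantee some box contains ≥ r objects we need more than (r − 1) · k objects total. Threshold: n = (r − 1) · k + 1. With r = 5 and k = 50: n = 4 · 50 + 1 = 200 + 1 = 201. For n = 200 = 4 · 50, we can put exactly 4 objects in every box, avoiding 5 in any single one — so 201 is tight.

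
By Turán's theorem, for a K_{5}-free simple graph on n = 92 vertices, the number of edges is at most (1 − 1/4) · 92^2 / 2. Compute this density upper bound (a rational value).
Turán density bound = (3/4) · 92^2/2 = 3174

Turán's theorem: ex(n, K_{r+1}) is achieved by the complete r-partite Turán graph T(n, r) with parts as balanced as possible, and is at most (1 − 1/r) · n^2/2. For r = 4, n = 92: the density bound is (3/4) · 8464/2 = 3174. Since 4 ∣ 92, the Turán graph T(92, 4) has parts of equal size 23, and its edge count e(T(92, 4)) = 3174 attains the density bound exactly.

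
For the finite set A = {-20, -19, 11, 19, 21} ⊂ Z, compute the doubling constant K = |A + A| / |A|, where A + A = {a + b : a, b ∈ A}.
K = |A + A| / |A| = 15/5 = 3

Enumerate A + A = {a + b : a, b ∈ A}. With |A| = 5, there are |A|^2 = 25 ordered sum pairs; collecting distinct values, A + A = {-40, -39, -38, -9, -8, -1, 0, 1, 2, 22, 30, 32, 38, 40, 42}, so |A + A| = 15. Thus K = 15/5 = 3. For comparison, the minimum possible |A + A| over all 5-element sets is 2·5 − 1 = 9 (so min K = 9/5), attained only by arithmetic progressions.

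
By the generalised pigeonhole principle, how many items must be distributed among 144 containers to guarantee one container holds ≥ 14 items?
n = (14 − 1)·144 + 1 = 1873

By the generalised pigeonhole principle, to guarantee some box contains ≥ r objects we need more than (r − 1) · k objects total. Threshold: n = (r − 1) · k + 1. With r = 14 and k = 144: n = 13 · 144 + 1 = 1872 + 1 = 1873. For n = 1872 = 13 · 144, we can put exactly 13 objects in every box, avoiding 14 in any single one — so 1873 is tight.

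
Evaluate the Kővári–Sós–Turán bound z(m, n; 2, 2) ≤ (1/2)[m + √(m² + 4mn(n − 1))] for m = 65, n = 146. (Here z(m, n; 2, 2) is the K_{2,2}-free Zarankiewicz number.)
z(65, 146; 2, 2) ≤ (1/2)[65 + √(65² + 4·65·146·145)] = (1/2)[65 + √5508425] = 1206.0017

Kővári–Sós–Turán: let r_1, ..., r_65 be the row sums and z = Σ r_i the total number of 1s. Each pair of columns can share at most one row with both entries 1 (else a 2×2 all-ones block appears), so Σ_i C(r_i, 2) ≤ C(146, 2) = 10585. By convexity Σ_i C(r_i, 2) ≥ 65·C(z/65, 2) = z(z − 65)/(2·65), giving z² − 65z − 65·146·145 ≤ 0 and hence z ≤ (1/2)[65 + √(4225 + 4·1376050)] = (1/2)[65 + √5508425] ≈ (1/2)(65 + 2347.0034) = 1206.0017.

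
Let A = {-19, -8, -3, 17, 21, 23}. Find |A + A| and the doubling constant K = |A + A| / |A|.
K = |A + A| / |A| = 21/6 = 7/2

Enumerate A + A = {a + b : a, b ∈ A}. With |A| = 6, there are |A|^2 = 36 ordered sum pairs; collecting distinct values, A + A = {-38, -27, -22, -16, -11, -6, -2, 2, 4, 9, 13, 14, 15, 18, 20, 34, 38, 40, 42, 44, 46}, so |A + A| = 21. Thus K = 21/6 = 7/2. For comparison, the minimum possible |A + A| over all 6-element sets is 2·6 − 1 = 11 (so min K = 11/6), attained only by arithmetic progressions.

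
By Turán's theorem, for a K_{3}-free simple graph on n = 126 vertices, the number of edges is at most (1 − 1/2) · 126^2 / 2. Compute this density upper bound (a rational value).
Turán density bound = (1/2) · 126^2/2 = 3969

Turán's theorem: ex(n, K_{r+1}) is achieved by the complete r-partite Turán graph T(n, r) with parts as balanced as possible, and is at most (1 − 1/r) · n^2/2. For r = 2, n = 126: the density bound is (1/2) · 15876/2 = 3969. Since 2 ∣ 126, the Turán graph T(126, 2) has parts of equal size 63, and its edge count e(T(126, 2)) = 3969 attains the density bound exactly.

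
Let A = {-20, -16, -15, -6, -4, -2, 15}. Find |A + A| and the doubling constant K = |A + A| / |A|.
K = |A + A| / |A| = 26/7

Enumerate A + A = {a + b : a, b ∈ A}. With |A| = 7, there are |A|^2 = 49 ordered sum pairs; collecting distinct values, A + A = {-40, -36, -35, -32, -31, -30, -26, -24, -22, -21, -20, -19, -18, -17, -12, -10, -8, -6, -5, -4, -1, 0, 9, 11, 13, 30}, so |A + A| = 26. Thus K = 26/7. For comparison, the minimum possible |A + A| over all 7-element sets is 2·7 − 1 = 13 (so min K = 13/7), attained only by arithmetic progressions.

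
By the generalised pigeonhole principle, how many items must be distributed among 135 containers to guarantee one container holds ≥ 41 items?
n = (41 − 1)·135 + 1 = 5401

By the generalised pigeonhole principle, to guarantee some box contains ≥ r objects we need more than (r − 1) · k objects total. Threshold: n = (r − 1) · k + 1. With r = 41 and k = 135: n = 40 · 135 + 1 = 5400 + 1 = 5401. For n = 5400 = 40 · 135, we can put exactly 40 objects in every box, avoiding 41 in any single one — so 5401 is tight.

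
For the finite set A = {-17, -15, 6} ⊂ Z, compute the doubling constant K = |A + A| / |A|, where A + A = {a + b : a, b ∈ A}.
K = |A + A| / |A| = 6/3 = 2

Enumerate A + A = {a + b : a, b ∈ A}. With |A| = 3, there are |A|^2 = 9 ordered sum pairs; collecting distinct values, A + A = {-34, -32, -30, -11, -9, 12}, so |A + A| = 6. Thus K = 6/3 = 2. For comparison, the minimum possible |A + A| over all 3-element sets is 2·3 − 1 = 5 (so min K = 5/3), attained only by arithmetic progressions.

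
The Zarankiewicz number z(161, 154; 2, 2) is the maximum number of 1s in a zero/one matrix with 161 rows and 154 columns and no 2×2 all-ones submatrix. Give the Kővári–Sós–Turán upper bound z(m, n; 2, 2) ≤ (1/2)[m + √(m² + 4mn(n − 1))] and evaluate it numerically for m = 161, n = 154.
z(161, 154; 2, 2) ≤ (1/2)[161 + √(161² + 4·161·154·153)] = (1/2)[161 + √15199849] = 2029.8492

Kővári–Sós–Turán: let r_1, ..., r_161 be the row sums and z = Σ r_i the total number of 1s. Each pair of columns can share at most one row with both entries 1 (else a 2×2 all-ones block appears), so Σ_i C(r_i, 2) ≤ C(154, 2) = 11781. By convexity Σ_i C(r_i, 2) ≥ 161·C(z/161, 2) = z(z − 161)/(2·161), giving z² − 161z − 161·154·153 ≤ 0 and hence z ≤ (1/2)[161 + √(25921 + 4·3793482)] = (1/2)[161 + √15199849] ≈ (1/2)(161 + 3898.6984) = 2029.8492.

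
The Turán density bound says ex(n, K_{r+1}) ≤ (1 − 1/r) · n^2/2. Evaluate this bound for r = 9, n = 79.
Turán density bound = (8/9) · 79^2/2 = 24964/9 ≈ 2773.7778

Turán's theorem: ex(n, K_{r+1}) is achieved by the complete r-partite Turán graph T(n, r) with parts as balanced as possible, and is at most (1 − 1/r) · n^2/2. For r = 9, n = 79: the density bound is (8/9) · 6241/2 = 24964/9 ≈ 2773.7778. The integer-valued extremum is e(T(79, 9)) = 2773, which is strictly less than the density bound 24964/9 since 9 ∤ 79 (the parts of T(79, 9) cannot all be equal).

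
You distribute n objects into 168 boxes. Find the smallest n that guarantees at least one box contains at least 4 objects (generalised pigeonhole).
n = (4 − 1)·168 + 1 = 505

By the generalised pigeonhole principle, to guarantee some box contains ≥ r objects we need more than (r − 1) · k objects total. Threshold: n = (r − 1) · k + 1. With r = 4 and k = 168: n = 3 · 168 + 1 = 504 + 1 = 505. For n = 504 = 3 · 168, we can put exactly 3 objects in every box, avoiding 4 in any single one — so 505 is tight.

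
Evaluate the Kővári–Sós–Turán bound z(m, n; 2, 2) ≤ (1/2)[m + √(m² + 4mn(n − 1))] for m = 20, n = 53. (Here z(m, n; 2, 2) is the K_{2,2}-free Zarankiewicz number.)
z(20, 53; 2, 2) ≤ (1/2)[20 + √(20² + 4·20·53·52)] = (1/2)[20 + √220880] = 244.9894

Kővári–Sós–Turán: let r_1, ..., r_20 be the row sums and z = Σ r_i the total number of 1s. Each pair of columns can share at most one row with both entries 1 (else a 2×2 all-ones block appears), so Σ_i C(r_i, 2) ≤ C(53, 2) = 1378. By convexity Σ_i C(r_i, 2) ≥ 20·C(z/20, 2) = z(z − 20)/(2·20), giving z² − 20z − 20·53·52 ≤ 0 and hence z ≤ (1/2)[20 + √(400 + 4·55120)] = (1/2)[20 + √220880] ≈ (1/2)(20 + 469.9787) = 244.9894.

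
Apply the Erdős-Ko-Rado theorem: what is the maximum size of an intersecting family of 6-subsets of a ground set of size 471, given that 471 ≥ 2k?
max |F| = C(470, 5) = 187084628094

The Erdős-Ko-Rado theorem states: for n ≥ 2k, an intersecting family of k-subsets of an n-element set has size at most C(n − 1, k − 1), with equality for 'star' families {A ⊆ [n] : |A| = k, i ∈ A} (fix an element i). For n = 471, k = 6: C(470, 5) = 187084628094.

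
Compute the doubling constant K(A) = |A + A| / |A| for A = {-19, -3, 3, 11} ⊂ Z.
K = |A + A| / |A| = 10/4 = 5/2

Enumerate A + A = {a + b : a, b ∈ A}. With |A| = 4, there are |A|^2 = 16 ordered sum pairs; collecting distinct values, A + A = {-38, -22, -16, -8, -6, 0, 6, 8, 14, 22}, so |A + A| = 10. Thus K = 10/4 = 5/2. For comparison, the minimum possible |A + A| over all 4-element sets is 2·4 − 1 = 7 (so min K = 7/4), attained only by arithmetic progressions.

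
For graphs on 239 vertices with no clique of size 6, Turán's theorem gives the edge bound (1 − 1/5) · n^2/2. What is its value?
Turán density bound = (4/5) · 239^2/2 = 114242/5 ≈ 22848.4

Turán's theorem: ex(n, K_{r+1}) is achieved by the complete r-partite Turán graph T(n, r) with parts as balanced as possible, and is at most (1 − 1/r) · n^2/2. For r = 5, n = 239: the density bound is (4/5) · 57121/2 = 114242/5 ≈ 22848.4. The integer-valued extremum is e(T(239, 5)) = 22848, which is strictly less than the density bound 114242/5 since 5 ∤ 239 (the parts of T(239, 5) cannot all be equal).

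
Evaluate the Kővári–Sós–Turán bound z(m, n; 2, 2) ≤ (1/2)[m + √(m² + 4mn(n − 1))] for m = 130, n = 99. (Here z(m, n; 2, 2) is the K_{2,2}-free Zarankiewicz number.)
z(130, 99; 2, 2) ≤ (1/2)[130 + √(130² + 4·130·99·98)] = (1/2)[130 + √5061940] = 1189.9378

Kővári–Sós–Turán: let r_1, ..., r_130 be the row sums and z = Σ r_i the total number of 1s. Each pair of columns can share at most one row with both entries 1 (else a 2×2 all-ones block appears), so Σ_i C(r_i, 2) ≤ C(99, 2) = 4851. By convexity Σ_i C(r_i, 2) ≥ 130·C(z/130, 2) = z(z − 130)/(2·130), giving z² − 130z − 130·99·98 ≤ 0 and hence z ≤ (1/2)[130 + √(16900 + 4·1261260)] = (1/2)[130 + √5061940] ≈ (1/2)(130 + 2249.8756) = 1189.9378.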